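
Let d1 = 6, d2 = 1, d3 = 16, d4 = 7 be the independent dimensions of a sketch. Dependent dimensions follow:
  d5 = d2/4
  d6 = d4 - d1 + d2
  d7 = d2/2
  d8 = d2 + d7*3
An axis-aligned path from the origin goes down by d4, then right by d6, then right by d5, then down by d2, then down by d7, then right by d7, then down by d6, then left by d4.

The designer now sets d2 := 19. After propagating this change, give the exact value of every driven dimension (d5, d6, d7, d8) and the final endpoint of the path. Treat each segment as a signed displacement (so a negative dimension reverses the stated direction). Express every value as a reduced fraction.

d5 = 19/4
d6 = 20
d7 = 19/2
d8 = 95/2
endpoint = (109/4, -111/2)

Apply edit: d2 := 19
  d5 = d2/4 = 19/4
  d6 = d4 - d1 + d2 = 20
  d7 = d2/2 = 19/2
  d8 = d2 + d7*3 = 95/2
Walk from origin (0, 0):
  seg 1: down by d4 = 7 → (0, -7)
  seg 2: right by d6 = 20 → (20, -7)
  seg 3: right by d5 = 19/4 → (99/4, -7)
  seg 4: down by d2 = 19 → (99/4, -26)
  seg 5: down by d7 = 19/2 → (99/4, -71/2)
  seg 6: right by d7 = 19/2 → (137/4, -71/2)
  seg 7: down by d6 = 20 → (137/4, -111/2)
  seg 8: left by d4 = 7 → (109/4, -111/2)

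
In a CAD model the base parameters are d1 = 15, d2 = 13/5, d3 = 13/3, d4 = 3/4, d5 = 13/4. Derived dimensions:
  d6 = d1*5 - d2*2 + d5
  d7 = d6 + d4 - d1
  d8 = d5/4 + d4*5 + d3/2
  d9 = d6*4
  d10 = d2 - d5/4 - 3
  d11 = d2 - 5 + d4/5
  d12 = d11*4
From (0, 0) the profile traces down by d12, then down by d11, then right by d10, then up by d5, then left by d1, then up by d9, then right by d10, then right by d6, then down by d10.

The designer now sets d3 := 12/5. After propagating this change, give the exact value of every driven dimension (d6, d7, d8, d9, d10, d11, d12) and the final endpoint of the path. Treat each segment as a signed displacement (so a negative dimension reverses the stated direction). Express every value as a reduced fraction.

Apply edit: d3 := 12/5
  d6 = d1*5 - d2*2 + d5 = 1461/20
  d7 = d6 + d4 - d1 = 294/5
  d8 = d5/4 + d4*5 + d3/2 = 461/80
  d9 = d6*4 = 1461/5
  d10 = d2 - d5/4 - 3 = -97/80
  d11 = d2 - 5 + d4/5 = -9/4
  d12 = d11*4 = -9
Walk from origin (0, 0):
  seg 1: down by d12 = -9 → (0, 9)
  seg 2: down by d11 = -9/4 → (0, 45/4)
  seg 3: right by d10 = -97/80 → (-97/80, 45/4)
  seg 4: up by d5 = 13/4 → (-97/80, 29/2)
  seg 5: left by d1 = 15 → (-1297/80, 29/2)
  seg 6: up by d9 = 1461/5 → (-1297/80, 3067/10)
  seg 7: right by d10 = -97/80 → (-697/40, 3067/10)
  seg 8: right by d6 = 1461/20 → (445/8, 3067/10)
  seg 9: down by d10 = -97/80 → (445/8, 24633/80)

d6 = 1461/20
d7 = 294/5
d8 = 461/80
d9 = 1461/5
d10 = -97/80
d11 = -9/4
d12 = -9
endpoint = (445/8, 24633/80)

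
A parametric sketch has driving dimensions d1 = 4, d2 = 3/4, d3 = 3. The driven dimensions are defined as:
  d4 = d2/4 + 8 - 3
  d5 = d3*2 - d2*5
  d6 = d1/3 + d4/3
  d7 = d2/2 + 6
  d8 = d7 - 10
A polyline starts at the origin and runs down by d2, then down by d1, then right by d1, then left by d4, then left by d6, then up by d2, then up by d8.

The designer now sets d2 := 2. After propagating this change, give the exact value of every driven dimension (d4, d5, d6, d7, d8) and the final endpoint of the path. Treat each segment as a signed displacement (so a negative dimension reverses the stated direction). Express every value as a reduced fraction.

d4 = 11/2
d5 = -4
d6 = 19/6
d7 = 7
d8 = -3
endpoint = (-14/3, -7)

Apply edit: d2 := 2
  d4 = d2/4 + 8 - 3 = 11/2
  d5 = d3*2 - d2*5 = -4
  d6 = d1/3 + d4/3 = 19/6
  d7 = d2/2 + 6 = 7
  d8 = d7 - 10 = -3
Walk from origin (0, 0):
  seg 1: down by d2 = 2 → (0, -2)
  seg 2: down by d1 = 4 → (0, -6)
  seg 3: right by d1 = 4 → (4, -6)
  seg 4: left by d4 = 11/2 → (-3/2, -6)
  seg 5: left by d6 = 19/6 → (-14/3, -6)
  seg 6: up by d2 = 2 → (-14/3, -4)
  seg 7: up by d8 = -3 → (-14/3, -7)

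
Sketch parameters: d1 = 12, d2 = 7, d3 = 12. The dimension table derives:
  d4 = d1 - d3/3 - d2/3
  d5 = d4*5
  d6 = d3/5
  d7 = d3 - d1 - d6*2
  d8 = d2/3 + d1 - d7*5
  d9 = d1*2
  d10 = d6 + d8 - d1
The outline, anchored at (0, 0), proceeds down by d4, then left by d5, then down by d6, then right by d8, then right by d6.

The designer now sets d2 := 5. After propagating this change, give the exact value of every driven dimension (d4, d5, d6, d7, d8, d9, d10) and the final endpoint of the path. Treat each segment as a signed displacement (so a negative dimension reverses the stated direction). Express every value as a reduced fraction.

Apply edit: d2 := 5
  d4 = d1 - d3/3 - d2/3 = 19/3
  d5 = d4*5 = 95/3
  d6 = d3/5 = 12/5
  d7 = d3 - d1 - d6*2 = -24/5
  d8 = d2/3 + d1 - d7*5 = 113/3
  d9 = d1*2 = 24
  d10 = d6 + d8 - d1 = 421/15
Walk from origin (0, 0):
  seg 1: down by d4 = 19/3 → (0, -19/3)
  seg 2: left by d5 = 95/3 → (-95/3, -19/3)
  seg 3: down by d6 = 12/5 → (-95/3, -131/15)
  seg 4: right by d8 = 113/3 → (6, -131/15)
  seg 5: right by d6 = 12/5 → (42/5, -131/15)

d4 = 19/3
d5 = 95/3
d6 = 12/5
d7 = -24/5
d8 = 113/3
d9 = 24
d10 = 421/15
endpoint = (42/5, -131/15)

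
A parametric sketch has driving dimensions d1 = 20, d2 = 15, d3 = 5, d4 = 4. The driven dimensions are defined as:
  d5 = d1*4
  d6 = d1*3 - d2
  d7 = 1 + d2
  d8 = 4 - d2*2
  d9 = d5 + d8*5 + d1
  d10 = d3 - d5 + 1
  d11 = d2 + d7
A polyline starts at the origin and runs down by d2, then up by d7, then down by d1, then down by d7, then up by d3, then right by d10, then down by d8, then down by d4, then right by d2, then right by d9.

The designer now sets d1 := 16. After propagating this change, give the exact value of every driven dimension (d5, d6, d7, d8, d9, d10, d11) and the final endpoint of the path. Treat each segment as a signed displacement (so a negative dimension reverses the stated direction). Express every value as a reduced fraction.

Apply edit: d1 := 16
  d5 = d1*4 = 64
  d6 = d1*3 - d2 = 33
  d7 = 1 + d2 = 16
  d8 = 4 - d2*2 = -26
  d9 = d5 + d8*5 + d1 = -50
  d10 = d3 - d5 + 1 = -58
  d11 = d2 + d7 = 31
Walk from origin (0, 0):
  seg 1: down by d2 = 15 → (0, -15)
  seg 2: up by d7 = 16 → (0, 1)
  seg 3: down by d1 = 16 → (0, -15)
  seg 4: down by d7 = 16 → (0, -31)
  seg 5: up by d3 = 5 → (0, -26)
  seg 6: right by d10 = -58 → (-58, -26)
  seg 7: down by d8 = -26 → (-58, 0)
  seg 8: down by d4 = 4 → (-58, -4)
  seg 9: right by d2 = 15 → (-43, -4)
  seg 10: right by d9 = -50 → (-93, -4)

d5 = 64
d6 = 33
d7 = 16
d8 = -26
d9 = -50
d10 = -58
d11 = 31
endpoint = (-93, -4)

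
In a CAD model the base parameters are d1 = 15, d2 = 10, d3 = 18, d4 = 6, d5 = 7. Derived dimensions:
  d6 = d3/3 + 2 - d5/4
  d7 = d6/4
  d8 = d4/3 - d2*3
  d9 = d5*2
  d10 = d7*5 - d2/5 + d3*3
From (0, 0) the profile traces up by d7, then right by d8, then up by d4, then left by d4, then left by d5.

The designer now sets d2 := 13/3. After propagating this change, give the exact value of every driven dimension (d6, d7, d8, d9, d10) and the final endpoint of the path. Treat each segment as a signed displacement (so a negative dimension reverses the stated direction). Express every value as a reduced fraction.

Apply edit: d2 := 13/3
  d6 = d3/3 + 2 - d5/4 = 25/4
  d7 = d6/4 = 25/16
  d8 = d4/3 - d2*3 = -11
  d9 = d5*2 = 14
  d10 = d7*5 - d2/5 + d3*3 = 14627/240
Walk from origin (0, 0):
  seg 1: up by d7 = 25/16 → (0, 25/16)
  seg 2: right by d8 = -11 → (-11, 25/16)
  seg 3: up by d4 = 6 → (-11, 121/16)
  seg 4: left by d4 = 6 → (-17, 121/16)
  seg 5: left by d5 = 7 → (-24, 121/16)

d6 = 25/4
d7 = 25/16
d8 = -11
d9 = 14
d10 = 14627/240
endpoint = (-24, 121/16)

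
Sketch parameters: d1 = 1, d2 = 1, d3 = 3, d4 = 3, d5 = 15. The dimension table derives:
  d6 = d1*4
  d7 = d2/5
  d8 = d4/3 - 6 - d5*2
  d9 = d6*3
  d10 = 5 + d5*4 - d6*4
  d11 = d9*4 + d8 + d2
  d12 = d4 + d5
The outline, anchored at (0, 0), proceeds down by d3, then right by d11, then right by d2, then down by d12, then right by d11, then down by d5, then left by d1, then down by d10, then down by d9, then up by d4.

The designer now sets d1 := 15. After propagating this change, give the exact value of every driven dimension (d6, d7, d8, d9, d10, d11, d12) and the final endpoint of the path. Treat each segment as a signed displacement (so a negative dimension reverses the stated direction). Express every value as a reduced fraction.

Apply edit: d1 := 15
  d6 = d1*4 = 60
  d7 = d2/5 = 1/5
  d8 = d4/3 - 6 - d5*2 = -35
  d9 = d6*3 = 180
  d10 = 5 + d5*4 - d6*4 = -175
  d11 = d9*4 + d8 + d2 = 686
  d12 = d4 + d5 = 18
Walk from origin (0, 0):
  seg 1: down by d3 = 3 → (0, -3)
  seg 2: right by d11 = 686 → (686, -3)
  seg 3: right by d2 = 1 → (687, -3)
  seg 4: down by d12 = 18 → (687, -21)
  seg 5: right by d11 = 686 → (1373, -21)
  seg 6: down by d5 = 15 → (1373, -36)
  seg 7: left by d1 = 15 → (1358, -36)
  seg 8: down by d10 = -175 → (1358, 139)
  seg 9: down by d9 = 180 → (1358, -41)
  seg 10: up by d4 = 3 → (1358, -38)

d6 = 60
d7 = 1/5
d8 = -35
d9 = 180
d10 = -175
d11 = 686
d12 = 18
endpoint = (1358, -38)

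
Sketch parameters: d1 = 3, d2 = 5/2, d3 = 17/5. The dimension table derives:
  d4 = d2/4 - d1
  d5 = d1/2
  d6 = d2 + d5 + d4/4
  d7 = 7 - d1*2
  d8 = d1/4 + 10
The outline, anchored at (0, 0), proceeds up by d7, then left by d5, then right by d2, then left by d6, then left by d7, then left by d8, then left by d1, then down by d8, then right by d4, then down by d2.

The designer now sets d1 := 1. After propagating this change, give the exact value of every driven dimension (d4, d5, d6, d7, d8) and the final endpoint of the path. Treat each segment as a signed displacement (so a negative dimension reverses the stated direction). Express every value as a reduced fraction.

Apply edit: d1 := 1
  d4 = d2/4 - d1 = -3/8
  d5 = d1/2 = 1/2
  d6 = d2 + d5 + d4/4 = 93/32
  d7 = 7 - d1*2 = 5
  d8 = d1/4 + 10 = 41/4
Walk from origin (0, 0):
  seg 1: up by d7 = 5 → (0, 5)
  seg 2: left by d5 = 1/2 → (-1/2, 5)
  seg 3: right by d2 = 5/2 → (2, 5)
  seg 4: left by d6 = 93/32 → (-29/32, 5)
  seg 5: left by d7 = 5 → (-189/32, 5)
  seg 6: left by d8 = 41/4 → (-517/32, 5)
  seg 7: left by d1 = 1 → (-549/32, 5)
  seg 8: down by d8 = 41/4 → (-549/32, -21/4)
  seg 9: right by d4 = -3/8 → (-561/32, -21/4)
  seg 10: down by d2 = 5/2 → (-561/32, -31/4)

d4 = -3/8
d5 = 1/2
d6 = 93/32
d7 = 5
d8 = 41/4
endpoint = (-561/32, -31/4)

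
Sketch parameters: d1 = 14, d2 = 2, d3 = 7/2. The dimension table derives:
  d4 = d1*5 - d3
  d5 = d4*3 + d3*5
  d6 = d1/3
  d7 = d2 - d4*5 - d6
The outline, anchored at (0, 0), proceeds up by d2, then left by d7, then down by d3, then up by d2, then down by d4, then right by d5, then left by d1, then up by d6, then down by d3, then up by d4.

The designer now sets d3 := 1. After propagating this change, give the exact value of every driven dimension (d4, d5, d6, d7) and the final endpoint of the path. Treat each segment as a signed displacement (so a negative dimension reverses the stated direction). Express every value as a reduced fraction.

d4 = 69
d5 = 212
d6 = 14/3
d7 = -1043/3
endpoint = (1637/3, 20/3)

Apply edit: d3 := 1
  d4 = d1*5 - d3 = 69
  d5 = d4*3 + d3*5 = 212
  d6 = d1/3 = 14/3
  d7 = d2 - d4*5 - d6 = -1043/3
Walk from origin (0, 0):
  seg 1: up by d2 = 2 → (0, 2)
  seg 2: left by d7 = -1043/3 → (1043/3, 2)
  seg 3: down by d3 = 1 → (1043/3, 1)
  seg 4: up by d2 = 2 → (1043/3, 3)
  seg 5: down by d4 = 69 → (1043/3, -66)
  seg 6: right by d5 = 212 → (1679/3, -66)
  seg 7: left by d1 = 14 → (1637/3, -66)
  seg 8: up by d6 = 14/3 → (1637/3, -184/3)
  seg 9: down by d3 = 1 → (1637/3, -187/3)
  seg 10: up by d4 = 69 → (1637/3, 20/3)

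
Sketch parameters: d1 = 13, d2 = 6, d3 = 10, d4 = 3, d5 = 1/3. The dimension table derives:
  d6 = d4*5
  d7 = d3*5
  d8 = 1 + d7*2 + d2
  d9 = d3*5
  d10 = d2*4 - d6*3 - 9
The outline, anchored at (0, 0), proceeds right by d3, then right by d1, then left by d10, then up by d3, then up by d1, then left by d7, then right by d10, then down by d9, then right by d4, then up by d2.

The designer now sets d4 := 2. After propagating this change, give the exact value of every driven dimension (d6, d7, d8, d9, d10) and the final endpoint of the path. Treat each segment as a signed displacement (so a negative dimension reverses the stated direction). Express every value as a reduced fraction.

Apply edit: d4 := 2
  d6 = d4*5 = 10
  d7 = d3*5 = 50
  d8 = 1 + d7*2 + d2 = 107
  d9 = d3*5 = 50
  d10 = d2*4 - d6*3 - 9 = -15
Walk from origin (0, 0):
  seg 1: right by d3 = 10 → (10, 0)
  seg 2: right by d1 = 13 → (23, 0)
  seg 3: left by d10 = -15 → (38, 0)
  seg 4: up by d3 = 10 → (38, 10)
  seg 5: up by d1 = 13 → (38, 23)
  seg 6: left by d7 = 50 → (-12, 23)
  seg 7: right by d10 = -15 → (-27, 23)
  seg 8: down by d9 = 50 → (-27, -27)
  seg 9: right by d4 = 2 → (-25, -27)
  seg 10: up by d2 = 6 → (-25, -21)

d6 = 10
d7 = 50
d8 = 107
d9 = 50
d10 = -15
endpoint = (-25, -21)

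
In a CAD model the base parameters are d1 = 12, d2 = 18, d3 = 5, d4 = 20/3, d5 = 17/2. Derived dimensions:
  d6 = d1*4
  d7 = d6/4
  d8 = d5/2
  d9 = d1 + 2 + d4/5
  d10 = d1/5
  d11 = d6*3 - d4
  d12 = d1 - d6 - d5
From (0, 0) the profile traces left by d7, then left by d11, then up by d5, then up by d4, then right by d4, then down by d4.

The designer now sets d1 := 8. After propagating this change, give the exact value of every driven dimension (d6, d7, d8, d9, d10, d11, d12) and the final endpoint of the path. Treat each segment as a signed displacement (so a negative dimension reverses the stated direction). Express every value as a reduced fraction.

Apply edit: d1 := 8
  d6 = d1*4 = 32
  d7 = d6/4 = 8
  d8 = d5/2 = 17/4
  d9 = d1 + 2 + d4/5 = 34/3
  d10 = d1/5 = 8/5
  d11 = d6*3 - d4 = 268/3
  d12 = d1 - d6 - d5 = -65/2
Walk from origin (0, 0):
  seg 1: left by d7 = 8 → (-8, 0)
  seg 2: left by d11 = 268/3 → (-292/3, 0)
  seg 3: up by d5 = 17/2 → (-292/3, 17/2)
  seg 4: up by d4 = 20/3 → (-292/3, 91/6)
  seg 5: right by d4 = 20/3 → (-272/3, 91/6)
  seg 6: down by d4 = 20/3 → (-272/3, 17/2)

d6 = 32
d7 = 8
d8 = 17/4
d9 = 34/3
d10 = 8/5
d11 = 268/3
d12 = -65/2
endpoint = (-272/3, 17/2)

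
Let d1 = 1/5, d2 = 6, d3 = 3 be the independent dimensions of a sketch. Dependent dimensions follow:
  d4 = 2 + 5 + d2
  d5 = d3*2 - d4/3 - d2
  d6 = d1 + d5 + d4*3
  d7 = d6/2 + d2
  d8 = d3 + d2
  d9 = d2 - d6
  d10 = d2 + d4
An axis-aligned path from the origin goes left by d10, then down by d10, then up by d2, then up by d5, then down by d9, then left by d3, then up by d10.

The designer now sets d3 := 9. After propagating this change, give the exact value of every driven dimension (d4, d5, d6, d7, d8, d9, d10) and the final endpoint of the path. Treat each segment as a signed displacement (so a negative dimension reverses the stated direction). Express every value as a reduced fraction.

d4 = 13
d5 = 23/3
d6 = 703/15
d7 = 883/30
d8 = 15
d9 = -613/15
d10 = 19
endpoint = (-28, 818/15)

Apply edit: d3 := 9
  d4 = 2 + 5 + d2 = 13
  d5 = d3*2 - d4/3 - d2 = 23/3
  d6 = d1 + d5 + d4*3 = 703/15
  d7 = d6/2 + d2 = 883/30
  d8 = d3 + d2 = 15
  d9 = d2 - d6 = -613/15
  d10 = d2 + d4 = 19
Walk from origin (0, 0):
  seg 1: left by d10 = 19 → (-19, 0)
  seg 2: down by d10 = 19 → (-19, -19)
  seg 3: up by d2 = 6 → (-19, -13)
  seg 4: up by d5 = 23/3 → (-19, -16/3)
  seg 5: down by d9 = -613/15 → (-19, 533/15)
  seg 6: left by d3 = 9 → (-28, 533/15)
  seg 7: up by d10 = 19 → (-28, 818/15)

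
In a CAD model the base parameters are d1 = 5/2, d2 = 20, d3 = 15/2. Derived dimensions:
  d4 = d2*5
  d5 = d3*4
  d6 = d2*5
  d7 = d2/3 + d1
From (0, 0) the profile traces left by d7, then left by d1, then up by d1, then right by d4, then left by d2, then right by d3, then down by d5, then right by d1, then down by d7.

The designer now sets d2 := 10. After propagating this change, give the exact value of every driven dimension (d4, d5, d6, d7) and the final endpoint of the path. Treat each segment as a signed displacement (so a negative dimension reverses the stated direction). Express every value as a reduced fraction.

Apply edit: d2 := 10
  d4 = d2*5 = 50
  d5 = d3*4 = 30
  d6 = d2*5 = 50
  d7 = d2/3 + d1 = 35/6
Walk from origin (0, 0):
  seg 1: left by d7 = 35/6 → (-35/6, 0)
  seg 2: left by d1 = 5/2 → (-25/3, 0)
  seg 3: up by d1 = 5/2 → (-25/3, 5/2)
  seg 4: right by d4 = 50 → (125/3, 5/2)
  seg 5: left by d2 = 10 → (95/3, 5/2)
  seg 6: right by d3 = 15/2 → (235/6, 5/2)
  seg 7: down by d5 = 30 → (235/6, -55/2)
  seg 8: right by d1 = 5/2 → (125/3, -55/2)
  seg 9: down by d7 = 35/6 → (125/3, -100/3)

d4 = 50
d5 = 30
d6 = 50
d7 = 35/6
endpoint = (125/3, -100/3)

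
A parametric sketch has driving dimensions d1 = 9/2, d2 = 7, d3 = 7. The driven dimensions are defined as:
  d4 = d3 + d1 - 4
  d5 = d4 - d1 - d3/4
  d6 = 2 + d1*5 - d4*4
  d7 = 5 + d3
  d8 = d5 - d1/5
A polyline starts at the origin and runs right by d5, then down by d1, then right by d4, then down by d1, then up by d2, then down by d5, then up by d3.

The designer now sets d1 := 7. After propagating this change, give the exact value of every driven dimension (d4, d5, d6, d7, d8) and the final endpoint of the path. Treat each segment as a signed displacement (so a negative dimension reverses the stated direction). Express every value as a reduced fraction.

Apply edit: d1 := 7
  d4 = d3 + d1 - 4 = 10
  d5 = d4 - d1 - d3/4 = 5/4
  d6 = 2 + d1*5 - d4*4 = -3
  d7 = 5 + d3 = 12
  d8 = d5 - d1/5 = -3/20
Walk from origin (0, 0):
  seg 1: right by d5 = 5/4 → (5/4, 0)
  seg 2: down by d1 = 7 → (5/4, -7)
  seg 3: right by d4 = 10 → (45/4, -7)
  seg 4: down by d1 = 7 → (45/4, -14)
  seg 5: up by d2 = 7 → (45/4, -7)
  seg 6: down by d5 = 5/4 → (45/4, -33/4)
  seg 7: up by d3 = 7 → (45/4, -5/4)

d4 = 10
d5 = 5/4
d6 = -3
d7 = 12
d8 = -3/20
endpoint = (45/4, -5/4)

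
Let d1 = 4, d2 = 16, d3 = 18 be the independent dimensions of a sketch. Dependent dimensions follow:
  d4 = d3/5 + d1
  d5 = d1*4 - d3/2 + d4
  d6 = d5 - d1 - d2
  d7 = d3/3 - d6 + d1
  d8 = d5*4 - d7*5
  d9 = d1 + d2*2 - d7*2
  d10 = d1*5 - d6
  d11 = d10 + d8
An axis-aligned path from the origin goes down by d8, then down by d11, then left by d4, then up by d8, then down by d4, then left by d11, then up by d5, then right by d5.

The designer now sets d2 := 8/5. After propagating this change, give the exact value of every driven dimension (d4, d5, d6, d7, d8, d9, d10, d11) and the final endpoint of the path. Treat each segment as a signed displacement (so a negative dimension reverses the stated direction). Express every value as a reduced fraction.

d4 = 38/5
d5 = 73/5
d6 = 9
d7 = 1
d8 = 267/5
d9 = 26/5
d10 = 11
d11 = 322/5
endpoint = (-287/5, -287/5)

Apply edit: d2 := 8/5
  d4 = d3/5 + d1 = 38/5
  d5 = d1*4 - d3/2 + d4 = 73/5
  d6 = d5 - d1 - d2 = 9
  d7 = d3/3 - d6 + d1 = 1
  d8 = d5*4 - d7*5 = 267/5
  d9 = d1 + d2*2 - d7*2 = 26/5
  d10 = d1*5 - d6 = 11
  d11 = d10 + d8 = 322/5
Walk from origin (0, 0):
  seg 1: down by d8 = 267/5 → (0, -267/5)
  seg 2: down by d11 = 322/5 → (0, -589/5)
  seg 3: left by d4 = 38/5 → (-38/5, -589/5)
  seg 4: up by d8 = 267/5 → (-38/5, -322/5)
  seg 5: down by d4 = 38/5 → (-38/5, -72)
  seg 6: left by d11 = 322/5 → (-72, -72)
  seg 7: up by d5 = 73/5 → (-72, -287/5)
  seg 8: right by d5 = 73/5 → (-287/5, -287/5)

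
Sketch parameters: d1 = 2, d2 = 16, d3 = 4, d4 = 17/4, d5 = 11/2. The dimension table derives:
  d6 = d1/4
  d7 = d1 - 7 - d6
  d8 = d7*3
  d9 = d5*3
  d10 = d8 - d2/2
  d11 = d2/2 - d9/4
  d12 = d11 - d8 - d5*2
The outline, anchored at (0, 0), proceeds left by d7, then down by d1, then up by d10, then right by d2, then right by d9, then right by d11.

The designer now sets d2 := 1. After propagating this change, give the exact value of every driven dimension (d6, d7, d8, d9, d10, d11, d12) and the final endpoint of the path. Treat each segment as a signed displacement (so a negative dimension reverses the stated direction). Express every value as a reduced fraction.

Apply edit: d2 := 1
  d6 = d1/4 = 1/2
  d7 = d1 - 7 - d6 = -11/2
  d8 = d7*3 = -33/2
  d9 = d5*3 = 33/2
  d10 = d8 - d2/2 = -17
  d11 = d2/2 - d9/4 = -29/8
  d12 = d11 - d8 - d5*2 = 15/8
Walk from origin (0, 0):
  seg 1: left by d7 = -11/2 → (11/2, 0)
  seg 2: down by d1 = 2 → (11/2, -2)
  seg 3: up by d10 = -17 → (11/2, -19)
  seg 4: right by d2 = 1 → (13/2, -19)
  seg 5: right by d9 = 33/2 → (23, -19)
  seg 6: right by d11 = -29/8 → (155/8, -19)

d6 = 1/2
d7 = -11/2
d8 = -33/2
d9 = 33/2
d10 = -17
d11 = -29/8
d12 = 15/8
endpoint = (155/8, -19)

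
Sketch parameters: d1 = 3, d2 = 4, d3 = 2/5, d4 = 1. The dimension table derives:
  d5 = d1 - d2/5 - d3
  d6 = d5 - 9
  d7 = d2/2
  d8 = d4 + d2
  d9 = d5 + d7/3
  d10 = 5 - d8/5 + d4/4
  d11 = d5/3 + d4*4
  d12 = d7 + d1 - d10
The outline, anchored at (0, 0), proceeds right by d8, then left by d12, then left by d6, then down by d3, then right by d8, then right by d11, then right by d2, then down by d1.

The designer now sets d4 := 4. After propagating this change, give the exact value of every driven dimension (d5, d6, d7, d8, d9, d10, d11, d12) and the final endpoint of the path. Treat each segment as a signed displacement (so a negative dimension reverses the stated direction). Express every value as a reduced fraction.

d5 = 9/5
d6 = -36/5
d7 = 2
d8 = 8
d9 = 37/15
d10 = 22/5
d11 = 83/5
d12 = 3/5
endpoint = (216/5, -17/5)

Apply edit: d4 := 4
  d5 = d1 - d2/5 - d3 = 9/5
  d6 = d5 - 9 = -36/5
  d7 = d2/2 = 2
  d8 = d4 + d2 = 8
  d9 = d5 + d7/3 = 37/15
  d10 = 5 - d8/5 + d4/4 = 22/5
  d11 = d5/3 + d4*4 = 83/5
  d12 = d7 + d1 - d10 = 3/5
Walk from origin (0, 0):
  seg 1: right by d8 = 8 → (8, 0)
  seg 2: left by d12 = 3/5 → (37/5, 0)
  seg 3: left by d6 = -36/5 → (73/5, 0)
  seg 4: down by d3 = 2/5 → (73/5, -2/5)
  seg 5: right by d8 = 8 → (113/5, -2/5)
  seg 6: right by d11 = 83/5 → (196/5, -2/5)
  seg 7: right by d2 = 4 → (216/5, -2/5)
  seg 8: down by d1 = 3 → (216/5, -17/5)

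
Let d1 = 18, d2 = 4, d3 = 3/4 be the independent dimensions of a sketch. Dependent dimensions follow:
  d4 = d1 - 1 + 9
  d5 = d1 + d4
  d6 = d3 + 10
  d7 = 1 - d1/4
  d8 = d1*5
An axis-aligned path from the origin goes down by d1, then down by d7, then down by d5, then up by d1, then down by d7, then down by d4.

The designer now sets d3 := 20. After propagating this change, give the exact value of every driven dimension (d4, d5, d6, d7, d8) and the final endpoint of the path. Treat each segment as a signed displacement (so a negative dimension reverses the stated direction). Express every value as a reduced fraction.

Apply edit: d3 := 20
  d4 = d1 - 1 + 9 = 26
  d5 = d1 + d4 = 44
  d6 = d3 + 10 = 30
  d7 = 1 - d1/4 = -7/2
  d8 = d1*5 = 90
Walk from origin (0, 0):
  seg 1: down by d1 = 18 → (0, -18)
  seg 2: down by d7 = -7/2 → (0, -29/2)
  seg 3: down by d5 = 44 → (0, -117/2)
  seg 4: up by d1 = 18 → (0, -81/2)
  seg 5: down by d7 = -7/2 → (0, -37)
  seg 6: down by d4 = 26 → (0, -63)

d4 = 26
d5 = 44
d6 = 30
d7 = -7/2
d8 = 90
endpoint = (0, -63)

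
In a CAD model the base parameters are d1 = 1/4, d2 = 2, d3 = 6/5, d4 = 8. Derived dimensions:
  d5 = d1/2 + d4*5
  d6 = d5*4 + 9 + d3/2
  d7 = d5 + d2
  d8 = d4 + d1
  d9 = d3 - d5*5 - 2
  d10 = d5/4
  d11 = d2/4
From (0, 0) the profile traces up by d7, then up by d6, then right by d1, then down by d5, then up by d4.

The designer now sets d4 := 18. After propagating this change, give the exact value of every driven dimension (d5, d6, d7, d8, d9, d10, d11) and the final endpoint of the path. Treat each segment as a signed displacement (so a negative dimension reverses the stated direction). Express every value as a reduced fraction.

Apply edit: d4 := 18
  d5 = d1/2 + d4*5 = 721/8
  d6 = d5*4 + 9 + d3/2 = 3701/10
  d7 = d5 + d2 = 737/8
  d8 = d4 + d1 = 73/4
  d9 = d3 - d5*5 - 2 = -18057/40
  d10 = d5/4 = 721/32
  d11 = d2/4 = 1/2
Walk from origin (0, 0):
  seg 1: up by d7 = 737/8 → (0, 737/8)
  seg 2: up by d6 = 3701/10 → (0, 18489/40)
  seg 3: right by d1 = 1/4 → (1/4, 18489/40)
  seg 4: down by d5 = 721/8 → (1/4, 3721/10)
  seg 5: up by d4 = 18 → (1/4, 3901/10)

d5 = 721/8
d6 = 3701/10
d7 = 737/8
d8 = 73/4
d9 = -18057/40
d10 = 721/32
d11 = 1/2
endpoint = (1/4, 3901/10)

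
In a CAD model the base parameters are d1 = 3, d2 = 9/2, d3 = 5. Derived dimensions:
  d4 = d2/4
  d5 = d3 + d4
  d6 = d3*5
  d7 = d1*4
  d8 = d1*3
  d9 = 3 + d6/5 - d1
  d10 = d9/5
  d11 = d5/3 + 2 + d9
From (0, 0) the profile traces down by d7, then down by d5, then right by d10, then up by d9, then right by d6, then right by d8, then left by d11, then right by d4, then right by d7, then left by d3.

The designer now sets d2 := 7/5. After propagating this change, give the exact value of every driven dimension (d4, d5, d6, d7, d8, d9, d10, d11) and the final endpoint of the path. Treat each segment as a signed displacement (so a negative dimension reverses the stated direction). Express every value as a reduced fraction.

d4 = 7/20
d5 = 107/20
d6 = 25
d7 = 12
d8 = 9
d9 = 5
d10 = 1
d11 = 527/60
endpoint = (1007/30, -247/20)

Apply edit: d2 := 7/5
  d4 = d2/4 = 7/20
  d5 = d3 + d4 = 107/20
  d6 = d3*5 = 25
  d7 = d1*4 = 12
  d8 = d1*3 = 9
  d9 = 3 + d6/5 - d1 = 5
  d10 = d9/5 = 1
  d11 = d5/3 + 2 + d9 = 527/60
Walk from origin (0, 0):
  seg 1: down by d7 = 12 → (0, -12)
  seg 2: down by d5 = 107/20 → (0, -347/20)
  seg 3: right by d10 = 1 → (1, -347/20)
  seg 4: up by d9 = 5 → (1, -247/20)
  seg 5: right by d6 = 25 → (26, -247/20)
  seg 6: right by d8 = 9 → (35, -247/20)
  seg 7: left by d11 = 527/60 → (1573/60, -247/20)
  seg 8: right by d4 = 7/20 → (797/30, -247/20)
  seg 9: right by d7 = 12 → (1157/30, -247/20)
  seg 10: left by d3 = 5 → (1007/30, -247/20)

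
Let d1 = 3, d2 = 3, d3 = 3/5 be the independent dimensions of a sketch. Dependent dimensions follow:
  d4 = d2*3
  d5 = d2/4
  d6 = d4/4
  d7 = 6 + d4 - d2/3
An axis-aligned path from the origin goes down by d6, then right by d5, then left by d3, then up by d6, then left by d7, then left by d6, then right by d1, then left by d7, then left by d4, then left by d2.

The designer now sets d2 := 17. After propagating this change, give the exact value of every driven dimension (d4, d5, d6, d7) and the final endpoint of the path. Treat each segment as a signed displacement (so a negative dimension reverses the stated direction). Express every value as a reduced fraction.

d4 = 51
d5 = 17/4
d6 = 51/4
d7 = 154/3
endpoint = (-5303/30, 0)

Apply edit: d2 := 17
  d4 = d2*3 = 51
  d5 = d2/4 = 17/4
  d6 = d4/4 = 51/4
  d7 = 6 + d4 - d2/3 = 154/3
Walk from origin (0, 0):
  seg 1: down by d6 = 51/4 → (0, -51/4)
  seg 2: right by d5 = 17/4 → (17/4, -51/4)
  seg 3: left by d3 = 3/5 → (73/20, -51/4)
  seg 4: up by d6 = 51/4 → (73/20, 0)
  seg 5: left by d7 = 154/3 → (-2861/60, 0)
  seg 6: left by d6 = 51/4 → (-1813/30, 0)
  seg 7: right by d1 = 3 → (-1723/30, 0)
  seg 8: left by d7 = 154/3 → (-3263/30, 0)
  seg 9: left by d4 = 51 → (-4793/30, 0)
  seg 10: left by d2 = 17 → (-5303/30, 0)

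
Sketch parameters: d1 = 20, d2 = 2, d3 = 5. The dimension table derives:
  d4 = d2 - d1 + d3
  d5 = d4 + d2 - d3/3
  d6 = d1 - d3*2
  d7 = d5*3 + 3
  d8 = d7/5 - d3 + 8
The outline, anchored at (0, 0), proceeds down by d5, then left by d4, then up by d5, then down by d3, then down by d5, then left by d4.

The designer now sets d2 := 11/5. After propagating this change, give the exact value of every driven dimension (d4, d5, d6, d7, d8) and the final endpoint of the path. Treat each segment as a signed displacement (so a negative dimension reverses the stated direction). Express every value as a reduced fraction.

Apply edit: d2 := 11/5
  d4 = d2 - d1 + d3 = -64/5
  d5 = d4 + d2 - d3/3 = -184/15
  d6 = d1 - d3*2 = 10
  d7 = d5*3 + 3 = -169/5
  d8 = d7/5 - d3 + 8 = -94/25
Walk from origin (0, 0):
  seg 1: down by d5 = -184/15 → (0, 184/15)
  seg 2: left by d4 = -64/5 → (64/5, 184/15)
  seg 3: up by d5 = -184/15 → (64/5, 0)
  seg 4: down by d3 = 5 → (64/5, -5)
  seg 5: down by d5 = -184/15 → (64/5, 109/15)
  seg 6: left by d4 = -64/5 → (128/5, 109/15)

d4 = -64/5
d5 = -184/15
d6 = 10
d7 = -169/5
d8 = -94/25
endpoint = (128/5, 109/15)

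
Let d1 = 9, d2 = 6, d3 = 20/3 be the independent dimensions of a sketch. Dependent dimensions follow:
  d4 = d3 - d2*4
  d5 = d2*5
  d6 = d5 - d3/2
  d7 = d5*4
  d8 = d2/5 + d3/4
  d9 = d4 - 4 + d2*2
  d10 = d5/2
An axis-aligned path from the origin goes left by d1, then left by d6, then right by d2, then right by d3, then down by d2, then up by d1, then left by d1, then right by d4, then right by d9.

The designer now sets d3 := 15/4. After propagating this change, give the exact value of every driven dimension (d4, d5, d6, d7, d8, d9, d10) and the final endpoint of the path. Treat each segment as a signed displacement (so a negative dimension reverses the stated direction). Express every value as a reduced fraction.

d4 = -81/4
d5 = 30
d6 = 225/8
d7 = 120
d8 = 171/80
d9 = -49/4
d10 = 15
endpoint = (-551/8, 3)

Apply edit: d3 := 15/4
  d4 = d3 - d2*4 = -81/4
  d5 = d2*5 = 30
  d6 = d5 - d3/2 = 225/8
  d7 = d5*4 = 120
  d8 = d2/5 + d3/4 = 171/80
  d9 = d4 - 4 + d2*2 = -49/4
  d10 = d5/2 = 15
Walk from origin (0, 0):
  seg 1: left by d1 = 9 → (-9, 0)
  seg 2: left by d6 = 225/8 → (-297/8, 0)
  seg 3: right by d2 = 6 → (-249/8, 0)
  seg 4: right by d3 = 15/4 → (-219/8, 0)
  seg 5: down by d2 = 6 → (-219/8, -6)
  seg 6: up by d1 = 9 → (-219/8, 3)
  seg 7: left by d1 = 9 → (-291/8, 3)
  seg 8: right by d4 = -81/4 → (-453/8, 3)
  seg 9: right by d9 = -49/4 → (-551/8, 3)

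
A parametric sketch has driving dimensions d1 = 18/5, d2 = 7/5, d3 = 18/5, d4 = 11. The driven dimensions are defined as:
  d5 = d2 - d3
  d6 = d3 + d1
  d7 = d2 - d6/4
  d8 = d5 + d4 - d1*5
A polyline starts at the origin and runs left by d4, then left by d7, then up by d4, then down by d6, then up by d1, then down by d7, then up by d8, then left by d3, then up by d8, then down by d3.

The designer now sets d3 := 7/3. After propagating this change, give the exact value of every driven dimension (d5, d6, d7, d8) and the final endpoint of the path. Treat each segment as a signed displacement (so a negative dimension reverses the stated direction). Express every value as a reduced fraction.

Apply edit: d3 := 7/3
  d5 = d2 - d3 = -14/15
  d6 = d3 + d1 = 89/15
  d7 = d2 - d6/4 = -1/12
  d8 = d5 + d4 - d1*5 = -119/15
Walk from origin (0, 0):
  seg 1: left by d4 = 11 → (-11, 0)
  seg 2: left by d7 = -1/12 → (-131/12, 0)
  seg 3: up by d4 = 11 → (-131/12, 11)
  seg 4: down by d6 = 89/15 → (-131/12, 76/15)
  seg 5: up by d1 = 18/5 → (-131/12, 26/3)
  seg 6: down by d7 = -1/12 → (-131/12, 35/4)
  seg 7: up by d8 = -119/15 → (-131/12, 49/60)
  seg 8: left by d3 = 7/3 → (-53/4, 49/60)
  seg 9: up by d8 = -119/15 → (-53/4, -427/60)
  seg 10: down by d3 = 7/3 → (-53/4, -189/20)

d5 = -14/15
d6 = 89/15
d7 = -1/12
d8 = -119/15
endpoint = (-53/4, -189/20)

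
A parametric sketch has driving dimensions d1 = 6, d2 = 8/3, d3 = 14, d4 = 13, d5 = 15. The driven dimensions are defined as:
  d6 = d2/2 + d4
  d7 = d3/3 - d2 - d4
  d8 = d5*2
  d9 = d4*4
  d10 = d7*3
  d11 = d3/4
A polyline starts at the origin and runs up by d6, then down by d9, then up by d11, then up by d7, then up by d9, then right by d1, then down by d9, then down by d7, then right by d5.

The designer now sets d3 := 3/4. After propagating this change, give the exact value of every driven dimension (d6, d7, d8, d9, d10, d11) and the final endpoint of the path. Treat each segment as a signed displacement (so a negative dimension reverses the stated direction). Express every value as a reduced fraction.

d6 = 43/3
d7 = -185/12
d8 = 30
d9 = 52
d10 = -185/4
d11 = 3/16
endpoint = (21, -1799/48)

Apply edit: d3 := 3/4
  d6 = d2/2 + d4 = 43/3
  d7 = d3/3 - d2 - d4 = -185/12
  d8 = d5*2 = 30
  d9 = d4*4 = 52
  d10 = d7*3 = -185/4
  d11 = d3/4 = 3/16
Walk from origin (0, 0):
  seg 1: up by d6 = 43/3 → (0, 43/3)
  seg 2: down by d9 = 52 → (0, -113/3)
  seg 3: up by d11 = 3/16 → (0, -1799/48)
  seg 4: up by d7 = -185/12 → (0, -2539/48)
  seg 5: up by d9 = 52 → (0, -43/48)
  seg 6: right by d1 = 6 → (6, -43/48)
  seg 7: down by d9 = 52 → (6, -2539/48)
  seg 8: down by d7 = -185/12 → (6, -1799/48)
  seg 9: right by d5 = 15 → (21, -1799/48)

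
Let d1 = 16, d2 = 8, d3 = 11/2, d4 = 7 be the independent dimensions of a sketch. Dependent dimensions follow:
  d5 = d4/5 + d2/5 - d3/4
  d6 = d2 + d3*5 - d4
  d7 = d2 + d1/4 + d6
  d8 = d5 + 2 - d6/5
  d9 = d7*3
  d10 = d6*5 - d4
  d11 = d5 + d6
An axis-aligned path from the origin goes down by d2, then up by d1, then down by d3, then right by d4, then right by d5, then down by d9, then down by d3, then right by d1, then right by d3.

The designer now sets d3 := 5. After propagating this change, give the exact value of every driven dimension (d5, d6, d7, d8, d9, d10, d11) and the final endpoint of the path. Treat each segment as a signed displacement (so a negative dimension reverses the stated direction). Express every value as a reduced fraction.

Apply edit: d3 := 5
  d5 = d4/5 + d2/5 - d3/4 = 7/4
  d6 = d2 + d3*5 - d4 = 26
  d7 = d2 + d1/4 + d6 = 38
  d8 = d5 + 2 - d6/5 = -29/20
  d9 = d7*3 = 114
  d10 = d6*5 - d4 = 123
  d11 = d5 + d6 = 111/4
Walk from origin (0, 0):
  seg 1: down by d2 = 8 → (0, -8)
  seg 2: up by d1 = 16 → (0, 8)
  seg 3: down by d3 = 5 → (0, 3)
  seg 4: right by d4 = 7 → (7, 3)
  seg 5: right by d5 = 7/4 → (35/4, 3)
  seg 6: down by d9 = 114 → (35/4, -111)
  seg 7: down by d3 = 5 → (35/4, -116)
  seg 8: right by d1 = 16 → (99/4, -116)
  seg 9: right by d3 = 5 → (119/4, -116)

d5 = 7/4
d6 = 26
d7 = 38
d8 = -29/20
d9 = 114
d10 = 123
d11 = 111/4
endpoint = (119/4, -116)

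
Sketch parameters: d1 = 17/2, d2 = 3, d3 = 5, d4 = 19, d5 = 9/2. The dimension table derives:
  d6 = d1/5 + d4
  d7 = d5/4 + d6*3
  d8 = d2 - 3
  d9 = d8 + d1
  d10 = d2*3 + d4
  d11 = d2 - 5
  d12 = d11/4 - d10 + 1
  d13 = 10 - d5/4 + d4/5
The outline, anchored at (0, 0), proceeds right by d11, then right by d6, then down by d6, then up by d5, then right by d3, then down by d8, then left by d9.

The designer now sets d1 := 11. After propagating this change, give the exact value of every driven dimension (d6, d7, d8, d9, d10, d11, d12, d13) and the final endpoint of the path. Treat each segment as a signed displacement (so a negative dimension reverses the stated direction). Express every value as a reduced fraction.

Apply edit: d1 := 11
  d6 = d1/5 + d4 = 106/5
  d7 = d5/4 + d6*3 = 2589/40
  d8 = d2 - 3 = 0
  d9 = d8 + d1 = 11
  d10 = d2*3 + d4 = 28
  d11 = d2 - 5 = -2
  d12 = d11/4 - d10 + 1 = -55/2
  d13 = 10 - d5/4 + d4/5 = 507/40
Walk from origin (0, 0):
  seg 1: right by d11 = -2 → (-2, 0)
  seg 2: right by d6 = 106/5 → (96/5, 0)
  seg 3: down by d6 = 106/5 → (96/5, -106/5)
  seg 4: up by d5 = 9/2 → (96/5, -167/10)
  seg 5: right by d3 = 5 → (121/5, -167/10)
  seg 6: down by d8 = 0 → (121/5, -167/10)
  seg 7: left by d9 = 11 → (66/5, -167/10)

d6 = 106/5
d7 = 2589/40
d8 = 0
d9 = 11
d10 = 28
d11 = -2
d12 = -55/2
d13 = 507/40
endpoint = (66/5, -167/10)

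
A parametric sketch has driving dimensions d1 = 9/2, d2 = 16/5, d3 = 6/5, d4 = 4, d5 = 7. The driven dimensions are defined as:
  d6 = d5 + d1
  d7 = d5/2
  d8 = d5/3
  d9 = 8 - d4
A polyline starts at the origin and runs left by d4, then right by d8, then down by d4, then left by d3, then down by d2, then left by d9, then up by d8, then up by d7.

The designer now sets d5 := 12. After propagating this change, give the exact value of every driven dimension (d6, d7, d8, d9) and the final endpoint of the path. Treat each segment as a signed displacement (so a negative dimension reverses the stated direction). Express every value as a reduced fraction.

Apply edit: d5 := 12
  d6 = d5 + d1 = 33/2
  d7 = d5/2 = 6
  d8 = d5/3 = 4
  d9 = 8 - d4 = 4
Walk from origin (0, 0):
  seg 1: left by d4 = 4 → (-4, 0)
  seg 2: right by d8 = 4 → (0, 0)
  seg 3: down by d4 = 4 → (0, -4)
  seg 4: left by d3 = 6/5 → (-6/5, -4)
  seg 5: down by d2 = 16/5 → (-6/5, -36/5)
  seg 6: left by d9 = 4 → (-26/5, -36/5)
  seg 7: up by d8 = 4 → (-26/5, -16/5)
  seg 8: up by d7 = 6 → (-26/5, 14/5)

d6 = 33/2
d7 = 6
d8 = 4
d9 = 4
endpoint = (-26/5, 14/5)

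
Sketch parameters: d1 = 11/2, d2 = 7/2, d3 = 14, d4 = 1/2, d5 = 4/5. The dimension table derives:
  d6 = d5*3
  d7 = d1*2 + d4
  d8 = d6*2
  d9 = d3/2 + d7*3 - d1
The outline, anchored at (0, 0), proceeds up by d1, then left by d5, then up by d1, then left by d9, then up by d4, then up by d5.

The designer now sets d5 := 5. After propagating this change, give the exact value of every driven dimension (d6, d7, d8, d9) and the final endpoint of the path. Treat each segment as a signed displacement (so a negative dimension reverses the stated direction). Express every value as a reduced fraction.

Apply edit: d5 := 5
  d6 = d5*3 = 15
  d7 = d1*2 + d4 = 23/2
  d8 = d6*2 = 30
  d9 = d3/2 + d7*3 - d1 = 36
Walk from origin (0, 0):
  seg 1: up by d1 = 11/2 → (0, 11/2)
  seg 2: left by d5 = 5 → (-5, 11/2)
  seg 3: up by d1 = 11/2 → (-5, 11)
  seg 4: left by d9 = 36 → (-41, 11)
  seg 5: up by d4 = 1/2 → (-41, 23/2)
  seg 6: up by d5 = 5 → (-41, 33/2)

d6 = 15
d7 = 23/2
d8 = 30
d9 = 36
endpoint = (-41, 33/2)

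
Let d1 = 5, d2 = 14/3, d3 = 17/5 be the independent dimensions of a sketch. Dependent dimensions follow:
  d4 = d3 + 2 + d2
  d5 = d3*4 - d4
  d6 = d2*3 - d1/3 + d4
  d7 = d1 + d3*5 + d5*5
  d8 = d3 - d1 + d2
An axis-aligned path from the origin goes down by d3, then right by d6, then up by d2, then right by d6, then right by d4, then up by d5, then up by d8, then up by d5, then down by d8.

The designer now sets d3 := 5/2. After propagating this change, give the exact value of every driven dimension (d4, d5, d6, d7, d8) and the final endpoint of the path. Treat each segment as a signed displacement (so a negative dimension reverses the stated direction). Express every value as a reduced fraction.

d4 = 55/6
d5 = 5/6
d6 = 43/2
d7 = 65/3
d8 = 13/6
endpoint = (313/6, 23/6)

Apply edit: d3 := 5/2
  d4 = d3 + 2 + d2 = 55/6
  d5 = d3*4 - d4 = 5/6
  d6 = d2*3 - d1/3 + d4 = 43/2
  d7 = d1 + d3*5 + d5*5 = 65/3
  d8 = d3 - d1 + d2 = 13/6
Walk from origin (0, 0):
  seg 1: down by d3 = 5/2 → (0, -5/2)
  seg 2: right by d6 = 43/2 → (43/2, -5/2)
  seg 3: up by d2 = 14/3 → (43/2, 13/6)
  seg 4: right by d6 = 43/2 → (43, 13/6)
  seg 5: right by d4 = 55/6 → (313/6, 13/6)
  seg 6: up by d5 = 5/6 → (313/6, 3)
  seg 7: up by d8 = 13/6 → (313/6, 31/6)
  seg 8: up by d5 = 5/6 → (313/6, 6)
  seg 9: down by d8 = 13/6 → (313/6, 23/6)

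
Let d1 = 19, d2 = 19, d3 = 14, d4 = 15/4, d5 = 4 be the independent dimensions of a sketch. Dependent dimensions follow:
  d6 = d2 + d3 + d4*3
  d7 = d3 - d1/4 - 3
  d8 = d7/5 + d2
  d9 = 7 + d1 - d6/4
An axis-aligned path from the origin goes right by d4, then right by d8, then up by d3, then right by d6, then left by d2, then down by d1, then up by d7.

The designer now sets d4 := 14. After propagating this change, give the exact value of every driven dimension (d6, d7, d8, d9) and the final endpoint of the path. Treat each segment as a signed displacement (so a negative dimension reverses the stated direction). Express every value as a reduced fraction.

Apply edit: d4 := 14
  d6 = d2 + d3 + d4*3 = 75
  d7 = d3 - d1/4 - 3 = 25/4
  d8 = d7/5 + d2 = 81/4
  d9 = 7 + d1 - d6/4 = 29/4
Walk from origin (0, 0):
  seg 1: right by d4 = 14 → (14, 0)
  seg 2: right by d8 = 81/4 → (137/4, 0)
  seg 3: up by d3 = 14 → (137/4, 14)
  seg 4: right by d6 = 75 → (437/4, 14)
  seg 5: left by d2 = 19 → (361/4, 14)
  seg 6: down by d1 = 19 → (361/4, -5)
  seg 7: up by d7 = 25/4 → (361/4, 5/4)

d6 = 75
d7 = 25/4
d8 = 81/4
d9 = 29/4
endpoint = (361/4, 5/4)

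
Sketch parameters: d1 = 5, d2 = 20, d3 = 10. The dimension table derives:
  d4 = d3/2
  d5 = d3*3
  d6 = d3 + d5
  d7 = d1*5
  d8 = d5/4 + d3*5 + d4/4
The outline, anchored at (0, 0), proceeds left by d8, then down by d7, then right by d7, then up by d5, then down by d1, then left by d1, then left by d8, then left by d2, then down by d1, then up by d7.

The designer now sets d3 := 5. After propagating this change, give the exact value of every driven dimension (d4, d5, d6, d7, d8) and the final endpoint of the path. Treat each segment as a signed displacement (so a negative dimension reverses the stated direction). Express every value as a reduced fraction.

d4 = 5/2
d5 = 15
d6 = 20
d7 = 25
d8 = 235/8
endpoint = (-235/4, 5)

Apply edit: d3 := 5
  d4 = d3/2 = 5/2
  d5 = d3*3 = 15
  d6 = d3 + d5 = 20
  d7 = d1*5 = 25
  d8 = d5/4 + d3*5 + d4/4 = 235/8
Walk from origin (0, 0):
  seg 1: left by d8 = 235/8 → (-235/8, 0)
  seg 2: down by d7 = 25 → (-235/8, -25)
  seg 3: right by d7 = 25 → (-35/8, -25)
  seg 4: up by d5 = 15 → (-35/8, -10)
  seg 5: down by d1 = 5 → (-35/8, -15)
  seg 6: left by d1 = 5 → (-75/8, -15)
  seg 7: left by d8 = 235/8 → (-155/4, -15)
  seg 8: left by d2 = 20 → (-235/4, -15)
  seg 9: down by d1 = 5 → (-235/4, -20)
  seg 10: up by d7 = 25 → (-235/4, 5)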